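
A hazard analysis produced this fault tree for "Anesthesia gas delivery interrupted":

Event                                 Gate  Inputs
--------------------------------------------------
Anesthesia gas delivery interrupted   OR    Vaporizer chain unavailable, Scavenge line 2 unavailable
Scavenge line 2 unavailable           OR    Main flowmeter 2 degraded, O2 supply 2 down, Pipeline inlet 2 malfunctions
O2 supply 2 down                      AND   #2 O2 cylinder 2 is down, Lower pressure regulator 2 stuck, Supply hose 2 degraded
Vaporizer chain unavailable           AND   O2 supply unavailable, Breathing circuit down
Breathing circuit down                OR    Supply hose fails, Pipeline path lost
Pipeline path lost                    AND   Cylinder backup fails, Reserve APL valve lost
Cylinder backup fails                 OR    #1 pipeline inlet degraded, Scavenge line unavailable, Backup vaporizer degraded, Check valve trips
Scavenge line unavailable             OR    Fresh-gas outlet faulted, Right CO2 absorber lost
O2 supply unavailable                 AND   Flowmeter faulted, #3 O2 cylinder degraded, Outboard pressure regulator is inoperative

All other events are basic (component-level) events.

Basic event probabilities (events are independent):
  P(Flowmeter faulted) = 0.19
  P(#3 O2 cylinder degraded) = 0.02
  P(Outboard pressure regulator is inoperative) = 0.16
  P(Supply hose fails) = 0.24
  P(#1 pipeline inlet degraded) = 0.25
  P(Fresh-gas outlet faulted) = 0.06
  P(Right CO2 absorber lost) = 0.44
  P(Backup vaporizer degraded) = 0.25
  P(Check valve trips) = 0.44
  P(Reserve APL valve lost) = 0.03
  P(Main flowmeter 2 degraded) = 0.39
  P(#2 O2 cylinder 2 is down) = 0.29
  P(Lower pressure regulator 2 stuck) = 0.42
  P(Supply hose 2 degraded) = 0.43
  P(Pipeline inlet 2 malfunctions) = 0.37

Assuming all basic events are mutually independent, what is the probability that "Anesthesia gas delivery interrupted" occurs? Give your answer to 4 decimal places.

0.6359

P(O2 supply unavailable) [AND] = 0.19 × 0.02 × 0.16 = 0.000608
P(Scavenge line unavailable) [OR] = 1 − (1−0.06) × (1−0.44) = 0.473600
P(Cylinder backup fails) [OR] = 1 − (1−0.25) × (1−0.473600) × (1−0.25) × (1−0.44) = 0.834184
P(Pipeline path lost) [AND] = 0.834184 × 0.03 = 0.025026
P(Breathing circuit down) [OR] = 1 − (1−0.24) × (1−0.025026) = 0.259020
P(Vaporizer chain unavailable) [AND] = 0.000608 × 0.259020 = 0.000157
P(O2 supply 2 down) [AND] = 0.29 × 0.42 × 0.43 = 0.052374
P(Scavenge line 2 unavailable) [OR] = 1 − (1−0.39) × (1−0.052374) × (1−0.37) = 0.635827
P(Anesthesia gas delivery interrupted) [OR] = 1 − (1−0.000157) × (1−0.635827) = 0.635884
Rounded to 4 decimal places: P(Anesthesia gas delivery interrupted) ≈ 0.6359.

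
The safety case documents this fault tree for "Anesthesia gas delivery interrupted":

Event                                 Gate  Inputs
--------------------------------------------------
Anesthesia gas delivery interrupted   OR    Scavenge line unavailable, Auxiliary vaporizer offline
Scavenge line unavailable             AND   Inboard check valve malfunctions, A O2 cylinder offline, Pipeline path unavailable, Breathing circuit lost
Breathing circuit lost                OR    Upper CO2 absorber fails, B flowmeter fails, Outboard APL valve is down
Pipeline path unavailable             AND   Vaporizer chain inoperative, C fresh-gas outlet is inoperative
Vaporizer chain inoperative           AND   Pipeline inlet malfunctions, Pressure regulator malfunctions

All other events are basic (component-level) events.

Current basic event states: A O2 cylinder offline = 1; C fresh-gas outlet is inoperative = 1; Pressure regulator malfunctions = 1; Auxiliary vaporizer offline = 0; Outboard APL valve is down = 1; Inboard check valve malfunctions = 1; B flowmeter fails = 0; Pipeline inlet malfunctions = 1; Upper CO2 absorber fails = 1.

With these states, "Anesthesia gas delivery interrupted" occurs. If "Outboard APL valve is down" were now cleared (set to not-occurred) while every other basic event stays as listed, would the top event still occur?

Yes

Counterfactual: set "Outboard APL valve is down" to not occurred.
Vaporizer chain inoperative [AND]: Pipeline inlet malfunctions=occurs, Pressure regulator malfunctions=occurs → all inputs occur → occurs.
Pipeline path unavailable [AND]: Vaporizer chain inoperative=occurs, C fresh-gas outlet is inoperative=occurs → all inputs occur → occurs.
Breathing circuit lost [OR]: Upper CO2 absorber fails=occurs, B flowmeter fails=not, Outboard APL valve is down=not → at least one input occurs → occurs.
Scavenge line unavailable [AND]: Inboard check valve malfunctions=occurs, A O2 cylinder offline=occurs, Pipeline path unavailable=occurs, Breathing circuit lost=occurs → all inputs occur → occurs.
Anesthesia gas delivery interrupted [OR]: Scavenge line unavailable=occurs, Auxiliary vaporizer offline=not → at least one input occurs → occurs.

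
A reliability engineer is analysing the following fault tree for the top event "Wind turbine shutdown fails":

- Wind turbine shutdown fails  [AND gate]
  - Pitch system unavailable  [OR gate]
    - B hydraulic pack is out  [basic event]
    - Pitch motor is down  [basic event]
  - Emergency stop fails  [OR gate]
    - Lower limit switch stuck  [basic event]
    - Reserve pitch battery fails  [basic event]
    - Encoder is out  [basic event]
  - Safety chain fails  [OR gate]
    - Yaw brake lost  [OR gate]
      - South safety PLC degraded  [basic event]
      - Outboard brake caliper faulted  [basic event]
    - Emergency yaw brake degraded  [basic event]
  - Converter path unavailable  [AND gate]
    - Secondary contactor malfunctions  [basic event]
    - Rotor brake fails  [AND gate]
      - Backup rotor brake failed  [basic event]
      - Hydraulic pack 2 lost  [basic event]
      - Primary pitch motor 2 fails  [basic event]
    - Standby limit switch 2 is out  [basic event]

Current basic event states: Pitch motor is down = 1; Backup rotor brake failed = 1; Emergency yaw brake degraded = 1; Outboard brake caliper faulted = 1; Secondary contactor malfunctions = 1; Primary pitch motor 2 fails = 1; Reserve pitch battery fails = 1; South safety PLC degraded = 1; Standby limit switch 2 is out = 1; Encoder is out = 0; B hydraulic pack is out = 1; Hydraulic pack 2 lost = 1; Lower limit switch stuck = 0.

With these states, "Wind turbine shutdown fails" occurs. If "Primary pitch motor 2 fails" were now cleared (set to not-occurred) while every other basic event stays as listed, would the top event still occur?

No

Counterfactual: set "Primary pitch motor 2 fails" to not occurred.
Pitch system unavailable [OR]: B hydraulic pack is out=occurs, Pitch motor is down=occurs → at least one input occurs → occurs.
Emergency stop fails [OR]: Lower limit switch stuck=not, Reserve pitch battery fails=occurs, Encoder is out=not → at least one input occurs → occurs.
Yaw brake lost [OR]: South safety PLC degraded=occurs, Outboard brake caliper faulted=occurs → at least one input occurs → occurs.
Safety chain fails [OR]: Yaw brake lost=occurs, Emergency yaw brake degraded=occurs → at least one input occurs → occurs.
Rotor brake fails [AND]: Backup rotor brake failed=occurs, Hydraulic pack 2 lost=occurs, Primary pitch motor 2 fails=not → not all inputs occur → does not occur.
Converter path unavailable [AND]: Secondary contactor malfunctions=occurs, Rotor brake fails=not, Standby limit switch 2 is out=occurs → not all inputs occur → does not occur.
Wind turbine shutdown fails [AND]: Pitch system unavailable=occurs, Emergency stop fails=occurs, Safety chain fails=occurs, Converter path unavailable=not → not all inputs occur → does not occur.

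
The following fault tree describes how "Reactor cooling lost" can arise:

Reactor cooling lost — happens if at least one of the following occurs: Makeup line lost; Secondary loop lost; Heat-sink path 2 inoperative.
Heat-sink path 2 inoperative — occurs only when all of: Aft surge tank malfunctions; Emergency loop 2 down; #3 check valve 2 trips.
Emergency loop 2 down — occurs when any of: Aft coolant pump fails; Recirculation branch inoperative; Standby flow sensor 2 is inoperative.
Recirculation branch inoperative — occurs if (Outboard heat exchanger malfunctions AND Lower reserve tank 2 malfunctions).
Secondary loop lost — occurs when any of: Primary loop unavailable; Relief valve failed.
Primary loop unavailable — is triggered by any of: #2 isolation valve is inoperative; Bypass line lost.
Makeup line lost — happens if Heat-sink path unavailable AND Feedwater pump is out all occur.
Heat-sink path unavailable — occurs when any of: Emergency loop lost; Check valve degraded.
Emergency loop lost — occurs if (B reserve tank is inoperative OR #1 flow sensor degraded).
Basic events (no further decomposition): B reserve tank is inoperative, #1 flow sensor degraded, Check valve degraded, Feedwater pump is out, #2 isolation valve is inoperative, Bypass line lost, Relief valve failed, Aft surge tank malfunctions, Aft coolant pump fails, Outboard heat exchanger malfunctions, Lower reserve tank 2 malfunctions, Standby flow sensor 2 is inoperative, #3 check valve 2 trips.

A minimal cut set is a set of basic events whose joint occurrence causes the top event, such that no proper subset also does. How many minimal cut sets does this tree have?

Emergency loop lost [OR]: union of children's cut sets → 2 cut set(s).
Heat-sink path unavailable [OR]: union of children's cut sets → 3 cut set(s).
Makeup line lost [AND]: one cut set from each child combined → 3 × 1 = 3 cut set(s).
Primary loop unavailable [OR]: union of children's cut sets → 2 cut set(s).
Secondary loop lost [OR]: union of children's cut sets → 3 cut set(s).
Recirculation branch inoperative [AND]: one cut set from each child combined → 1 × 1 = 1 cut set(s).
Emergency loop 2 down [OR]: union of children's cut sets → 3 cut set(s).
Heat-sink path 2 inoperative [AND]: one cut set from each child combined → 1 × 3 × 1 = 3 cut set(s).
Reactor cooling lost [OR]: union of children's cut sets → 9 cut set(s).
Minimal cut sets: {B reserve tank is inoperative, Feedwater pump is out}; {#1 flow sensor degraded, Feedwater pump is out}; {Check valve degraded, Feedwater pump is out}; {#2 isolation valve is inoperative}; {Bypass line lost}; {Relief valve failed}; {#3 check valve 2 trips, Aft coolant pump fails, Aft surge tank malfunctions}; {#3 check valve 2 trips, Aft surge tank malfunctions, Lower reserve tank 2 malfunctions, Outboard heat exchanger malfunctions}; {#3 check valve 2 trips, Aft surge tank malfunctions, Standby flow sensor 2 is inoperative}.

9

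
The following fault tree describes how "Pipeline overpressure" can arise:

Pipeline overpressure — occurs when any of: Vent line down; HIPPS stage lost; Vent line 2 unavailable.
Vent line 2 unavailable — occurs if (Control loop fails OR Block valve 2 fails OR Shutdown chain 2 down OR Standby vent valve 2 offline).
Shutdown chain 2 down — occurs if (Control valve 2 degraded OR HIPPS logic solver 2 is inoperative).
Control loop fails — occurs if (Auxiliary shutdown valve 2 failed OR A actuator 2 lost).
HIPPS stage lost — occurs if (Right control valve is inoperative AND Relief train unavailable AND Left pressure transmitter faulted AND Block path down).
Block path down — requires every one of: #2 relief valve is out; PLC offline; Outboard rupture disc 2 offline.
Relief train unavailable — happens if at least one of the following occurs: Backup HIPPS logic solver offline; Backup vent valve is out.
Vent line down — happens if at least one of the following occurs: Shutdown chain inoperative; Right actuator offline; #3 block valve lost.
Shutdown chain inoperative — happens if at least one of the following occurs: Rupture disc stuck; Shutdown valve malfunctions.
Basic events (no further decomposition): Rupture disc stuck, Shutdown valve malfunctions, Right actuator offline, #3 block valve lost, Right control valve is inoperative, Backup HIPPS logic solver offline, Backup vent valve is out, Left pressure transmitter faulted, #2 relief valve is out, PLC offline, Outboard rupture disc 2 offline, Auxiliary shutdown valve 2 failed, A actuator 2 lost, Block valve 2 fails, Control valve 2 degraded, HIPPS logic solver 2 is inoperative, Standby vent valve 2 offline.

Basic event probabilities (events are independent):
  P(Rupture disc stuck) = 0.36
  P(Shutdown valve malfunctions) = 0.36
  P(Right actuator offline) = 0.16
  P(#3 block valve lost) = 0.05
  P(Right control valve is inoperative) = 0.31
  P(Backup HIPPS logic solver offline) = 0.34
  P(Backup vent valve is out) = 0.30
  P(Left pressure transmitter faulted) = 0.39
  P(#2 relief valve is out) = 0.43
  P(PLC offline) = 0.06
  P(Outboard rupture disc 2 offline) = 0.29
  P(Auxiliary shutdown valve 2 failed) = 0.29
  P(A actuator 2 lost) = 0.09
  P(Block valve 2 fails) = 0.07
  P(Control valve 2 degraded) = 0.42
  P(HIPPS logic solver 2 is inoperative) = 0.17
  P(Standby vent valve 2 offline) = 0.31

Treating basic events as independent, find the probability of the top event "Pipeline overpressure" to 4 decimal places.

0.9348

P(Shutdown chain inoperative) [OR] = 1 − (1−0.36) × (1−0.36) = 0.590400
P(Vent line down) [OR] = 1 − (1−0.590400) × (1−0.16) × (1−0.05) = 0.673139
P(Relief train unavailable) [OR] = 1 − (1−0.34) × (1−0.30) = 0.538000
P(Block path down) [AND] = 0.43 × 0.06 × 0.29 = 0.007482
P(HIPPS stage lost) [AND] = 0.31 × 0.538000 × 0.39 × 0.007482 = 0.000487
P(Control loop fails) [OR] = 1 − (1−0.29) × (1−0.09) = 0.353900
P(Shutdown chain 2 down) [OR] = 1 − (1−0.42) × (1−0.17) = 0.518600
P(Vent line 2 unavailable) [OR] = 1 − (1−0.353900) × (1−0.07) × (1−0.518600) × (1−0.31) = 0.800410
P(Pipeline overpressure) [OR] = 1 − (1−0.673139) × (1−0.000487) × (1−0.800410) = 0.934794
Rounded to 4 decimal places: P(Pipeline overpressure) ≈ 0.9348.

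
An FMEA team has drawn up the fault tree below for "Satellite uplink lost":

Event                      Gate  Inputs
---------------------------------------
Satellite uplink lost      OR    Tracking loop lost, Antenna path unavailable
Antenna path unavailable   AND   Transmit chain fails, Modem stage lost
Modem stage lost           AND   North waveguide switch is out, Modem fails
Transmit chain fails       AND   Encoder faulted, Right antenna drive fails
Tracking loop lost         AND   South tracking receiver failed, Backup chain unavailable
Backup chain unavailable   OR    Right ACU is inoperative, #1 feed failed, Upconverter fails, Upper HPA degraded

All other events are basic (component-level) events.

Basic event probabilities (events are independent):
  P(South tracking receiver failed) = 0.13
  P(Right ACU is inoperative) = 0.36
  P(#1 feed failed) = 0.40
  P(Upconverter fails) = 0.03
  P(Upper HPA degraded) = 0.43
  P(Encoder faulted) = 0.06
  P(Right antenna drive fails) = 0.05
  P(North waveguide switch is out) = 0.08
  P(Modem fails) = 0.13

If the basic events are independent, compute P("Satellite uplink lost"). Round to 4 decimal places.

P(Backup chain unavailable) [OR] = 1 − (1−0.36) × (1−0.40) × (1−0.03) × (1−0.43) = 0.787686
P(Tracking loop lost) [AND] = 0.13 × 0.787686 = 0.102399
P(Transmit chain fails) [AND] = 0.06 × 0.05 = 0.003000
P(Modem stage lost) [AND] = 0.08 × 0.13 = 0.010400
P(Antenna path unavailable) [AND] = 0.003000 × 0.010400 = 0.000031
P(Satellite uplink lost) [OR] = 1 − (1−0.102399) × (1−0.000031) = 0.102427
Rounded to 4 decimal places: P(Satellite uplink lost) ≈ 0.1024.

0.1024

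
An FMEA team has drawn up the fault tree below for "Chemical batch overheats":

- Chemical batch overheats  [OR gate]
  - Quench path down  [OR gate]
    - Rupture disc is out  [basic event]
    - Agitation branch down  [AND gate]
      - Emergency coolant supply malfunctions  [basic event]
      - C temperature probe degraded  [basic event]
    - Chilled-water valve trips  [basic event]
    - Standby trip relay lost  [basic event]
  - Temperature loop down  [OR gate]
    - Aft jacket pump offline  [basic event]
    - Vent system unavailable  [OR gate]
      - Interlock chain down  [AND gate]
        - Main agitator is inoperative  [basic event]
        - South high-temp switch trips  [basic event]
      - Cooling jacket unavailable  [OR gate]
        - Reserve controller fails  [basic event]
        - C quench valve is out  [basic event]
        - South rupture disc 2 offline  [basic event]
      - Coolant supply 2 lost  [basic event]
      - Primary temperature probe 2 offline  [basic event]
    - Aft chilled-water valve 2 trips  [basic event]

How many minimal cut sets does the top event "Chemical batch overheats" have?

12

Agitation branch down [AND]: one cut set from each child combined → 1 × 1 = 1 cut set(s).
Quench path down [OR]: union of children's cut sets → 4 cut set(s).
Interlock chain down [AND]: one cut set from each child combined → 1 × 1 = 1 cut set(s).
Cooling jacket unavailable [OR]: union of children's cut sets → 3 cut set(s).
Vent system unavailable [OR]: union of children's cut sets → 6 cut set(s).
Temperature loop down [OR]: union of children's cut sets → 8 cut set(s).
Chemical batch overheats [OR]: union of children's cut sets → 12 cut set(s).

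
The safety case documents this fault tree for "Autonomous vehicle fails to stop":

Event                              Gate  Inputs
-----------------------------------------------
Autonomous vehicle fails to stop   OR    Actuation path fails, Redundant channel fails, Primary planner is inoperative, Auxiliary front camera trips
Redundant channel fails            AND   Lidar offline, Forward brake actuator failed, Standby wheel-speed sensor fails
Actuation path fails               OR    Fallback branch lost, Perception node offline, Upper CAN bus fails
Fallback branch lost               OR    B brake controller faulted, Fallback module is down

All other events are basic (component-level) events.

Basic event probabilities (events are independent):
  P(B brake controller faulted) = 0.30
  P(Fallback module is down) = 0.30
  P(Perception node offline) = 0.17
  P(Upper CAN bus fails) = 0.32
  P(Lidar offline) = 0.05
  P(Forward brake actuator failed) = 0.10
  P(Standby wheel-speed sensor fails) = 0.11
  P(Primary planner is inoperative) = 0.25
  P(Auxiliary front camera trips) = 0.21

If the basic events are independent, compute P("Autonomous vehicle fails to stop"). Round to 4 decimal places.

P(Fallback branch lost) [OR] = 1 − (1−0.30) × (1−0.30) = 0.510000
P(Actuation path fails) [OR] = 1 − (1−0.510000) × (1−0.17) × (1−0.32) = 0.723444
P(Redundant channel fails) [AND] = 0.05 × 0.10 × 0.11 = 0.000550
P(Autonomous vehicle fails to stop) [OR] = 1 − (1−0.723444) × (1−0.000550) × (1−0.25) × (1−0.21) = 0.836231
Rounded to 4 decimal places: P(Autonomous vehicle fails to stop) ≈ 0.8362.

0.8362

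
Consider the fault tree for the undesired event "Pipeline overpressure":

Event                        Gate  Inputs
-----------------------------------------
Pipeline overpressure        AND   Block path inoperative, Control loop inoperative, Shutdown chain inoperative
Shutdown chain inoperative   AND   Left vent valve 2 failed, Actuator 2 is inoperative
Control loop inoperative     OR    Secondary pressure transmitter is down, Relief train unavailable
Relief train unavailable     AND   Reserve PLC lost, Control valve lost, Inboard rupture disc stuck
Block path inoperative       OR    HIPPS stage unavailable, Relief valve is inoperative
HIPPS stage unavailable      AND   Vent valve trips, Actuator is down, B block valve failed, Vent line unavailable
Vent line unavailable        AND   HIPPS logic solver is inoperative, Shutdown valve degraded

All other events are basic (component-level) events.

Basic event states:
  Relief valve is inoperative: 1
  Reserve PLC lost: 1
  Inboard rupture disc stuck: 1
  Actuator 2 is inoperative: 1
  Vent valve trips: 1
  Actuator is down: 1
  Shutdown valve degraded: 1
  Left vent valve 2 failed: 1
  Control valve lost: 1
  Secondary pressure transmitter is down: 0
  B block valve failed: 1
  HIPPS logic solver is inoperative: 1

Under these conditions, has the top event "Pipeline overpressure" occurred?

Vent line unavailable [AND]: HIPPS logic solver is inoperative=occurs, Shutdown valve degraded=occurs → all inputs occur → occurs.
HIPPS stage unavailable [AND]: Vent valve trips=occurs, Actuator is down=occurs, B block valve failed=occurs, Vent line unavailable=occurs → all inputs occur → occurs.
Block path inoperative [OR]: HIPPS stage unavailable=occurs, Relief valve is inoperative=occurs → at least one input occurs → occurs.
Relief train unavailable [AND]: Reserve PLC lost=occurs, Control valve lost=occurs, Inboard rupture disc stuck=occurs → all inputs occur → occurs.
Control loop inoperative [OR]: Secondary pressure transmitter is down=not, Relief train unavailable=occurs → at least one input occurs → occurs.
Shutdown chain inoperative [AND]: Left vent valve 2 failed=occurs, Actuator 2 is inoperative=occurs → all inputs occur → occurs.
Pipeline overpressure [AND]: Block path inoperative=occurs, Control loop inoperative=occurs, Shutdown chain inoperative=occurs → all inputs occur → occurs.

Yes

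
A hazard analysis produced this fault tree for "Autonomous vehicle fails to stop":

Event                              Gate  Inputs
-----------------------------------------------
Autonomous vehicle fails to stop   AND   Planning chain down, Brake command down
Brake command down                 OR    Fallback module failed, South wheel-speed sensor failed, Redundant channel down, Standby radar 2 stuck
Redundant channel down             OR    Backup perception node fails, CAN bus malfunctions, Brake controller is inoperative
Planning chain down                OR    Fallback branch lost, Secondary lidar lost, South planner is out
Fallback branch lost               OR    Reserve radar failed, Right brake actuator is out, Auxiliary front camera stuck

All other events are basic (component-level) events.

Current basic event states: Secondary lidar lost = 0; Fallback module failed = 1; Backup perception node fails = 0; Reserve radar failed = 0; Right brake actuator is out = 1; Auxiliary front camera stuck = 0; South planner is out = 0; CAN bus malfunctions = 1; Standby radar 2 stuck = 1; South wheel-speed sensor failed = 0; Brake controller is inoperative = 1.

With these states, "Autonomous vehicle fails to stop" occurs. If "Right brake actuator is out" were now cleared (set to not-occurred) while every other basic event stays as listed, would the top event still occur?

Counterfactual: set "Right brake actuator is out" to not occurred.
Fallback branch lost [OR]: Reserve radar failed=not, Right brake actuator is out=not, Auxiliary front camera stuck=not → no input occurs → does not occur.
Planning chain down [OR]: Fallback branch lost=not, Secondary lidar lost=not, South planner is out=not → no input occurs → does not occur.
Redundant channel down [OR]: Backup perception node fails=not, CAN bus malfunctions=occurs, Brake controller is inoperative=occurs → at least one input occurs → occurs.
Brake command down [OR]: Fallback module failed=occurs, South wheel-speed sensor failed=not, Redundant channel down=occurs, Standby radar 2 stuck=occurs → at least one input occurs → occurs.
Autonomous vehicle fails to stop [AND]: Planning chain down=not, Brake command down=occurs → not all inputs occur → does not occur.

No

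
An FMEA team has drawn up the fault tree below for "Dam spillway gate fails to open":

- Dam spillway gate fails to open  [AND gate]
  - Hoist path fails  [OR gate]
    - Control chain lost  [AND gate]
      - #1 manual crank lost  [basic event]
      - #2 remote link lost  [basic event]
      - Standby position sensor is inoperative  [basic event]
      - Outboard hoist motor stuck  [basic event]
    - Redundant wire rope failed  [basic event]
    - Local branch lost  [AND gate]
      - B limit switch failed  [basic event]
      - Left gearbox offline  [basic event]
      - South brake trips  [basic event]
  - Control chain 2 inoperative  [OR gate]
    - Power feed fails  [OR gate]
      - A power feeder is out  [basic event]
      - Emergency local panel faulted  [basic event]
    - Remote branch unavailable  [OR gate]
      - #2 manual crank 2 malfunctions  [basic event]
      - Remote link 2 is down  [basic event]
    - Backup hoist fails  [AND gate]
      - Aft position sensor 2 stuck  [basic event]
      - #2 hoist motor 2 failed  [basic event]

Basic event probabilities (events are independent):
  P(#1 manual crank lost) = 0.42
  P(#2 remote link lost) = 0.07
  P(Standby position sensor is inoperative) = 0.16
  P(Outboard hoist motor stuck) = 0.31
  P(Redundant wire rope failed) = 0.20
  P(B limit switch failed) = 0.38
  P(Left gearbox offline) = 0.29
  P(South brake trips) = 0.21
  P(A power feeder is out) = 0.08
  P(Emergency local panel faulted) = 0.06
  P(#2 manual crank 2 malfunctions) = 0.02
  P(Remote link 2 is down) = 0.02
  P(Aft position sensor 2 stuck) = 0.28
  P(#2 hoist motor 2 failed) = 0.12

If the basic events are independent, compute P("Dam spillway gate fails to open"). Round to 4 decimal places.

P(Control chain lost) [AND] = 0.42 × 0.07 × 0.16 × 0.31 = 0.001458
P(Local branch lost) [AND] = 0.38 × 0.29 × 0.21 = 0.023142
P(Hoist path fails) [OR] = 1 − (1−0.001458) × (1−0.20) × (1−0.023142) = 0.219653
P(Power feed fails) [OR] = 1 − (1−0.08) × (1−0.06) = 0.135200
P(Remote branch unavailable) [OR] = 1 − (1−0.02) × (1−0.02) = 0.039600
P(Backup hoist fails) [AND] = 0.28 × 0.12 = 0.033600
P(Control chain 2 inoperative) [OR] = 1 − (1−0.135200) × (1−0.039600) × (1−0.033600) = 0.197353
P(Dam spillway gate fails to open) [AND] = 0.219653 × 0.197353 = 0.043349
Rounded to 4 decimal places: P(Dam spillway gate fails to open) ≈ 0.0433.

0.0433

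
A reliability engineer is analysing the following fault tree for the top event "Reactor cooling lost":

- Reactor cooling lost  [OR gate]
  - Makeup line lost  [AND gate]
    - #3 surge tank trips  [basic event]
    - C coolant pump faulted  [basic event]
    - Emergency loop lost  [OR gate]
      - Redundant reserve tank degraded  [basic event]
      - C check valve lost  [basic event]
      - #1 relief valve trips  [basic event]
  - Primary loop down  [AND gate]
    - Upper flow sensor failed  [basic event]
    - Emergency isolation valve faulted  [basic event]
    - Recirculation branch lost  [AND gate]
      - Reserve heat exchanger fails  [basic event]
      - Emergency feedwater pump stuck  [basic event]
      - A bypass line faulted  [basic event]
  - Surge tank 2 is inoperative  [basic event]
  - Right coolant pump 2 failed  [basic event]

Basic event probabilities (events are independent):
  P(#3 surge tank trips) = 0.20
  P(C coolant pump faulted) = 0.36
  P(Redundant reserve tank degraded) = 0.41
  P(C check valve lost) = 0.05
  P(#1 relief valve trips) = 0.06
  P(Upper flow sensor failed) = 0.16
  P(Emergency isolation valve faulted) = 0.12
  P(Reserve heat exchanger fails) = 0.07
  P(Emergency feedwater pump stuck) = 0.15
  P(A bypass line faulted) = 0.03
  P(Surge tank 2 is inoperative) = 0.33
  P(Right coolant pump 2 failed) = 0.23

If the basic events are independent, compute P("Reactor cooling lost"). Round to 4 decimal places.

0.5017

P(Emergency loop lost) [OR] = 1 − (1−0.41) × (1−0.05) × (1−0.06) = 0.473130
P(Makeup line lost) [AND] = 0.20 × 0.36 × 0.473130 = 0.034065
P(Recirculation branch lost) [AND] = 0.07 × 0.15 × 0.03 = 0.000315
P(Primary loop down) [AND] = 0.16 × 0.12 × 0.000315 = 0.000006
P(Reactor cooling lost) [OR] = 1 − (1−0.034065) × (1−0.000006) × (1−0.33) × (1−0.23) = 0.501677
Rounded to 4 decimal places: P(Reactor cooling lost) ≈ 0.5017.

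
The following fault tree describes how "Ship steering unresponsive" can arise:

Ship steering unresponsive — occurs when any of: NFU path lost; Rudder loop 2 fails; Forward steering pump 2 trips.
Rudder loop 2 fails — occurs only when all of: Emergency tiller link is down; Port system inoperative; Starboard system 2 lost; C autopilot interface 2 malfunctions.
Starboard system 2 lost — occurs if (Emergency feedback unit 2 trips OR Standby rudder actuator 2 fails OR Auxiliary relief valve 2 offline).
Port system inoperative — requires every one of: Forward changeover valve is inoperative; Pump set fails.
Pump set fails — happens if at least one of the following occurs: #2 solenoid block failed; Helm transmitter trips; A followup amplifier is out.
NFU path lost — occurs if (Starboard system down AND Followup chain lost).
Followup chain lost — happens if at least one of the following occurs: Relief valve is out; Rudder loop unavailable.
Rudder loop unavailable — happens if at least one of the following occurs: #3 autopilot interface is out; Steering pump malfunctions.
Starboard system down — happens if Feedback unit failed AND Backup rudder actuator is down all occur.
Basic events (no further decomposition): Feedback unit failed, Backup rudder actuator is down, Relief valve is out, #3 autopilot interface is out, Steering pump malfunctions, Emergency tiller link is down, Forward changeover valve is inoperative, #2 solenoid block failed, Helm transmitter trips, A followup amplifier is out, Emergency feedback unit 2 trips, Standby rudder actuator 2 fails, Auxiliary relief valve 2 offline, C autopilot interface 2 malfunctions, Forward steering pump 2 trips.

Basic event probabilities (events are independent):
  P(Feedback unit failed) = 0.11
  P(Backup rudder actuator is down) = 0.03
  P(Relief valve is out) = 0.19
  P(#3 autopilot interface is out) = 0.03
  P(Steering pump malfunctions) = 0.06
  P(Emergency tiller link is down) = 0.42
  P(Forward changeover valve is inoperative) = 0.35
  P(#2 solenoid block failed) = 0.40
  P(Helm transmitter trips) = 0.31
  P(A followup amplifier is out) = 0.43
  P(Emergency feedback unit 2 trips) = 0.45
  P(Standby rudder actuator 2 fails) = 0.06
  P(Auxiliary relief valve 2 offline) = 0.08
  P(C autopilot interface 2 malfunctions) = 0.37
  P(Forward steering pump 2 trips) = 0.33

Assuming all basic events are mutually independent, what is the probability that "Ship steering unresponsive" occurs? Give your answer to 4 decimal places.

0.3452

P(Starboard system down) [AND] = 0.11 × 0.03 = 0.003300
P(Rudder loop unavailable) [OR] = 1 − (1−0.03) × (1−0.06) = 0.088200
P(Followup chain lost) [OR] = 1 − (1−0.19) × (1−0.088200) = 0.261442
P(NFU path lost) [AND] = 0.003300 × 0.261442 = 0.000863
P(Pump set fails) [OR] = 1 − (1−0.40) × (1−0.31) × (1−0.43) = 0.764020
P(Port system inoperative) [AND] = 0.35 × 0.764020 = 0.267407
P(Starboard system 2 lost) [OR] = 1 − (1−0.45) × (1−0.06) × (1−0.08) = 0.524360
P(Rudder loop 2 fails) [AND] = 0.42 × 0.267407 × 0.524360 × 0.37 = 0.021790
P(Ship steering unresponsive) [OR] = 1 − (1−0.000863) × (1−0.021790) × (1−0.33) = 0.345165
Rounded to 4 decimal places: P(Ship steering unresponsive) ≈ 0.3452.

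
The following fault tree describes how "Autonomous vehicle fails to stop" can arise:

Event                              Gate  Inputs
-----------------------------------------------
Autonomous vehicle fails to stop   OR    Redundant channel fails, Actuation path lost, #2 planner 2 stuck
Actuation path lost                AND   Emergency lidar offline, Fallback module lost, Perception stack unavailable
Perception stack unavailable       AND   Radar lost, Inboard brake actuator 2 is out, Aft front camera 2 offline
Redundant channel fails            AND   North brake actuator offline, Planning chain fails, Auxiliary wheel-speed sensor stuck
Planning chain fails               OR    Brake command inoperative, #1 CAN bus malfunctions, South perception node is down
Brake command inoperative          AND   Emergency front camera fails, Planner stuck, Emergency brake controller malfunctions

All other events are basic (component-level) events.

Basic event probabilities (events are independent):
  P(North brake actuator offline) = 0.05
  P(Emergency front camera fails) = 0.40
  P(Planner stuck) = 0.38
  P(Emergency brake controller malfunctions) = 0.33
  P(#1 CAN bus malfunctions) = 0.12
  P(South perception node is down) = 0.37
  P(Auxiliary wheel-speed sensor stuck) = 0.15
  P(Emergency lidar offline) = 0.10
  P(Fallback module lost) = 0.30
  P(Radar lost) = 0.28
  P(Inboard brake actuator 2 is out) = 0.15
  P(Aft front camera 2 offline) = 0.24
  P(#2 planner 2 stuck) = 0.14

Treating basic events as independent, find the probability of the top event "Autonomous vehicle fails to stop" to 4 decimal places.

P(Brake command inoperative) [AND] = 0.40 × 0.38 × 0.33 = 0.050160
P(Planning chain fails) [OR] = 1 − (1−0.050160) × (1−0.12) × (1−0.37) = 0.473409
P(Redundant channel fails) [AND] = 0.05 × 0.473409 × 0.15 = 0.003551
P(Perception stack unavailable) [AND] = 0.28 × 0.15 × 0.24 = 0.010080
P(Actuation path lost) [AND] = 0.10 × 0.30 × 0.010080 = 0.000302
P(Autonomous vehicle fails to stop) [OR] = 1 − (1−0.003551) × (1−0.000302) × (1−0.14) = 0.143313
Rounded to 4 decimal places: P(Autonomous vehicle fails to stop) ≈ 0.1433.

0.1433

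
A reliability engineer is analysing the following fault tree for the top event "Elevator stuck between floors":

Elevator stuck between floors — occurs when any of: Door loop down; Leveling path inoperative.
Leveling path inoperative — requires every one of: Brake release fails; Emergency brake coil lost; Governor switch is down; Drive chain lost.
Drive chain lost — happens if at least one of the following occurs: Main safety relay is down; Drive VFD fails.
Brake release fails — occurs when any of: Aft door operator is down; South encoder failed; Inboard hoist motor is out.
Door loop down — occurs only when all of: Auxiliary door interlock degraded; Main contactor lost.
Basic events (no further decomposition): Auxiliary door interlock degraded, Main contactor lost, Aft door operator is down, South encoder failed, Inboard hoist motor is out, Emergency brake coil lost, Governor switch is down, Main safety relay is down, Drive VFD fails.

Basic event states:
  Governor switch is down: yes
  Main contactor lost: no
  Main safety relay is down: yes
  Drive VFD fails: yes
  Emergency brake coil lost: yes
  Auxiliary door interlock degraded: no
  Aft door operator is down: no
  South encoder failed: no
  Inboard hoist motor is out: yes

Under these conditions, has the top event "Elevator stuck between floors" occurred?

Door loop down [AND]: Auxiliary door interlock degraded=not, Main contactor lost=not → not all inputs occur → does not occur.
Brake release fails [OR]: Aft door operator is down=not, South encoder failed=not, Inboard hoist motor is out=occurs → at least one input occurs → occurs.
Drive chain lost [OR]: Main safety relay is down=occurs, Drive VFD fails=occurs → at least one input occurs → occurs.
Leveling path inoperative [AND]: Brake release fails=occurs, Emergency brake coil lost=occurs, Governor switch is down=occurs, Drive chain lost=occurs → all inputs occur → occurs.
Elevator stuck between floors [OR]: Door loop down=not, Leveling path inoperative=occurs → at least one input occurs → occurs.

Yes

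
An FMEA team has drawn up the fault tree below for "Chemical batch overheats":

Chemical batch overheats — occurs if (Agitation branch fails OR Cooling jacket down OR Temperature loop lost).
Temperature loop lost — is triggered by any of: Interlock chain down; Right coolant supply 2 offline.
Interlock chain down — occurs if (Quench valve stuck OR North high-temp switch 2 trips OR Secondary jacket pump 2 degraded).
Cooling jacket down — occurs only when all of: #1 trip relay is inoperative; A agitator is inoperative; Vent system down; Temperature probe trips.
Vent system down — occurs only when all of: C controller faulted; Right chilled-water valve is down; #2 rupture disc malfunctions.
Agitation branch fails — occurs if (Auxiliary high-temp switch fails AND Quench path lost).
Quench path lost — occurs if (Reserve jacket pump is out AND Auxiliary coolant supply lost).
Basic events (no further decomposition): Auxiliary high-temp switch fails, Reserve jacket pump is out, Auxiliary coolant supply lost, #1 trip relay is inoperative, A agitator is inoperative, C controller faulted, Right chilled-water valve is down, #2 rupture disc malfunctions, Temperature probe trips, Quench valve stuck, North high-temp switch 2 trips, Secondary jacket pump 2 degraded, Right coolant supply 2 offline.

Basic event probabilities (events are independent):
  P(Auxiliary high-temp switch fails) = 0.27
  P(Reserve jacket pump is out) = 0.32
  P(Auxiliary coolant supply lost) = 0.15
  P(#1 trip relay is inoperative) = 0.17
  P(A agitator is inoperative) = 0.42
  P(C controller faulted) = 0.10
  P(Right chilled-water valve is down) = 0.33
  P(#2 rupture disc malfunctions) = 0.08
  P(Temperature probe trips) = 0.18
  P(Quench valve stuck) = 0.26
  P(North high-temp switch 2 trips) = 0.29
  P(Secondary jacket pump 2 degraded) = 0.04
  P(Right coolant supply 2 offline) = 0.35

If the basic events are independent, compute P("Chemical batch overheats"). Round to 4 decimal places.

0.6764

P(Quench path lost) [AND] = 0.32 × 0.15 = 0.048000
P(Agitation branch fails) [AND] = 0.27 × 0.048000 = 0.012960
P(Vent system down) [AND] = 0.10 × 0.33 × 0.08 = 0.002640
P(Cooling jacket down) [AND] = 0.17 × 0.42 × 0.002640 × 0.18 = 0.000034
P(Interlock chain down) [OR] = 1 − (1−0.26) × (1−0.29) × (1−0.04) = 0.495616
P(Temperature loop lost) [OR] = 1 − (1−0.495616) × (1−0.35) = 0.672150
P(Chemical batch overheats) [OR] = 1 − (1−0.012960) × (1−0.000034) × (1−0.672150) = 0.676410
Rounded to 4 decimal places: P(Chemical batch overheats) ≈ 0.6764.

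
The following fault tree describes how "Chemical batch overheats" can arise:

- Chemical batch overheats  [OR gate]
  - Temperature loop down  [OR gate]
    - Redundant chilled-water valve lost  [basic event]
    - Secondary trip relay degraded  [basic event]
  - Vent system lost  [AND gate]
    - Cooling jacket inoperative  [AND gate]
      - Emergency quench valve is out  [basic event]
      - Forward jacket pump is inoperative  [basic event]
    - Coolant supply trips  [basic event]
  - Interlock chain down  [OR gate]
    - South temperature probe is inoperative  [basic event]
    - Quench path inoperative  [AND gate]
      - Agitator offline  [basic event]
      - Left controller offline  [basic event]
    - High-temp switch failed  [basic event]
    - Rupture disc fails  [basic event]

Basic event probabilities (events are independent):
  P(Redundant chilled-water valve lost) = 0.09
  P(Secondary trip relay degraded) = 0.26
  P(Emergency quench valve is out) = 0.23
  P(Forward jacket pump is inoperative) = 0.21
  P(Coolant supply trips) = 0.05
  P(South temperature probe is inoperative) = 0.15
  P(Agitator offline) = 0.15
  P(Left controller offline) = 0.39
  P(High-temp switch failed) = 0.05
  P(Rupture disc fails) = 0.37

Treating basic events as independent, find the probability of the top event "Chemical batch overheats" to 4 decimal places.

P(Temperature loop down) [OR] = 1 − (1−0.09) × (1−0.26) = 0.326600
P(Cooling jacket inoperative) [AND] = 0.23 × 0.21 = 0.048300
P(Vent system lost) [AND] = 0.048300 × 0.05 = 0.002415
P(Quench path inoperative) [AND] = 0.15 × 0.39 = 0.058500
P(Interlock chain down) [OR] = 1 − (1−0.15) × (1−0.058500) × (1−0.05) × (1−0.37) = 0.521035
P(Chemical batch overheats) [OR] = 1 − (1−0.326600) × (1−0.002415) × (1−0.521035) = 0.678244
Rounded to 4 decimal places: P(Chemical batch overheats) ≈ 0.6782.

0.6782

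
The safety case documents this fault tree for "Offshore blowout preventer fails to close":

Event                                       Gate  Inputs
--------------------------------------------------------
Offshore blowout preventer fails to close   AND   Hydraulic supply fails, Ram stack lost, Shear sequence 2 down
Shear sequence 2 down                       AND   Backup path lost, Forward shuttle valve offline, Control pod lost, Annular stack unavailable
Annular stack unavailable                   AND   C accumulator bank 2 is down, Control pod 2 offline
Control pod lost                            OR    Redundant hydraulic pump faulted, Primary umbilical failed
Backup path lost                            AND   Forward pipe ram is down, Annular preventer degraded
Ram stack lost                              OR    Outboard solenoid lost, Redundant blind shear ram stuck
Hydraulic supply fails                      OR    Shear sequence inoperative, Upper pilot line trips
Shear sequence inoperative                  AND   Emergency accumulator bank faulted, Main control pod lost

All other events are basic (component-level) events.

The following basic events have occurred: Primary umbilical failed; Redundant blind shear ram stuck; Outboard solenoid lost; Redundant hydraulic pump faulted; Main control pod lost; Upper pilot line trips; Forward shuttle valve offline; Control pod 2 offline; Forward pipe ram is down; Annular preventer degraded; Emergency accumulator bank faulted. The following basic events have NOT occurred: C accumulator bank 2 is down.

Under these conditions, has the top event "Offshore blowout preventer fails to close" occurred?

Shear sequence inoperative [AND]: Emergency accumulator bank faulted=occurs, Main control pod lost=occurs → all inputs occur → occurs.
Hydraulic supply fails [OR]: Shear sequence inoperative=occurs, Upper pilot line trips=occurs → at least one input occurs → occurs.
Ram stack lost [OR]: Outboard solenoid lost=occurs, Redundant blind shear ram stuck=occurs → at least one input occurs → occurs.
Backup path lost [AND]: Forward pipe ram is down=occurs, Annular preventer degraded=occurs → all inputs occur → occurs.
Control pod lost [OR]: Redundant hydraulic pump faulted=occurs, Primary umbilical failed=occurs → at least one input occurs → occurs.
Annular stack unavailable [AND]: C accumulator bank 2 is down=not, Control pod 2 offline=occurs → not all inputs occur → does not occur.
Shear sequence 2 down [AND]: Backup path lost=occurs, Forward shuttle valve offline=occurs, Control pod lost=occurs, Annular stack unavailable=not → not all inputs occur → does not occur.
Offshore blowout preventer fails to close [AND]: Hydraulic supply fails=occurs, Ram stack lost=occurs, Shear sequence 2 down=not → not all inputs occur → does not occur.

No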